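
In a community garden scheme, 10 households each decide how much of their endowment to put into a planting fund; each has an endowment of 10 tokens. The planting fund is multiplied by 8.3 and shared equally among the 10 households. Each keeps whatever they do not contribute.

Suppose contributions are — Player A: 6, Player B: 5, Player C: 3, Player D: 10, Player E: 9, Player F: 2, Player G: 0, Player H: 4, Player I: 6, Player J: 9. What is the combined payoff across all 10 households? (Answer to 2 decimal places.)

494.20 tokens

Total contributed: 6 + 5 + 3 + 10 + 9 + 2 + 0 + 4 + 6 + 9 = 54; total kept: 10 × 10 − 54 = 46.
The planting fund pays out 8.3 × 54 = 448.20 in aggregate.
Group total = 46 + 448.20 = 494.20.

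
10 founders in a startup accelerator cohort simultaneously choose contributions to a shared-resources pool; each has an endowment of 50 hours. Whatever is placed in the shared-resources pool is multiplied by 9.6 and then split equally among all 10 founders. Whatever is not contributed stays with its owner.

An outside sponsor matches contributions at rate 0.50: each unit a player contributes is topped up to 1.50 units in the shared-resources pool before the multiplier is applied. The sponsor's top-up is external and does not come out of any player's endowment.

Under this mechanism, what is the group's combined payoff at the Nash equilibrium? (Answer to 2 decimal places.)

Under the mechanism each unit contributed yields 9.6 × 1.50 / 10 = 1.4400 back to its contributor per unit of net cost, which exceeds 1, making full contribution the dominant choice for everyone.
At the Nash equilibrium everyone contributes 50. Group total payoff = 9.6 × 1.50 × 500 = 7200.00.

7200.00 hours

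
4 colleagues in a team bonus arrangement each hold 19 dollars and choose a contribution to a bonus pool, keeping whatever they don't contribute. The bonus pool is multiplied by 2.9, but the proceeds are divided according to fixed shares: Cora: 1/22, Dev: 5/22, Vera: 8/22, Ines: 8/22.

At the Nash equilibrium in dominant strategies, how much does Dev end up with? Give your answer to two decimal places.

Each unit j contributes comes back to j as 2.9 × (j's share), so j prefers to contribute only if that share exceeds 1/2.9 = 0.3448; otherwise keeping the unit dominates.
The shares above 0.3448 belong to Vera and Ines, contributing 19 each; the remaining 2 contribute 0. Total contributed: 38.
Dev keeps 19 and receives 2.9 × 38 × 5/22 = 25.05 from the bonus pool, for a payoff of 44.05.

44.05 dollars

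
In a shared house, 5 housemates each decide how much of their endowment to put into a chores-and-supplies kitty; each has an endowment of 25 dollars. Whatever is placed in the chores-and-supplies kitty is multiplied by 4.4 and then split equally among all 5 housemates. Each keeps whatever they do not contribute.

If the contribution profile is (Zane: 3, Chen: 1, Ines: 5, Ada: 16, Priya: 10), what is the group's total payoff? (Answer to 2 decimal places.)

Total contributed: 3 + 1 + 5 + 16 + 10 = 35; total kept: 5 × 25 − 35 = 90.
The chores-and-supplies kitty pays out 4.4 × 35 = 154.00 in aggregate.
Group total = 90 + 154.00 = 244.00.

244.00 dollars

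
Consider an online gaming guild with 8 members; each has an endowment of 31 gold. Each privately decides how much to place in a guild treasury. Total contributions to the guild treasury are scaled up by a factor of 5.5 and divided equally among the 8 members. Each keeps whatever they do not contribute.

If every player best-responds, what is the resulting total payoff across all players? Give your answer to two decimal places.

248.00 gold

Each contributed unit returns 5.5/8 = 0.6875 to its contributor — below 1 — so contributing 0 is dominant for every player. At the Nash equilibrium everyone keeps their 31, and the group total is 8 × 31 = 248.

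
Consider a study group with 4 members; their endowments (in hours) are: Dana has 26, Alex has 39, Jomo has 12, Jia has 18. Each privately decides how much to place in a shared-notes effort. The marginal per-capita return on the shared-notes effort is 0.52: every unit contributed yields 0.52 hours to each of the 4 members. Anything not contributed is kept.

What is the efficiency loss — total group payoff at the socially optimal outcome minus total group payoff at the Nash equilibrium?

The private return per contributed unit is 0.52 < 1 for everyone, so the Nash equilibrium is zero contribution and the group total is Σ E_j = 26 + 39 + 12 + 18 = 95.
Each contributed unit returns 2.080 to the group, so the social optimum is full contribution by everyone: group total = 2.080 × 95 = 197.60.
Efficiency loss = (2.080 − 1) × 95 = 102.60.

102.60 hours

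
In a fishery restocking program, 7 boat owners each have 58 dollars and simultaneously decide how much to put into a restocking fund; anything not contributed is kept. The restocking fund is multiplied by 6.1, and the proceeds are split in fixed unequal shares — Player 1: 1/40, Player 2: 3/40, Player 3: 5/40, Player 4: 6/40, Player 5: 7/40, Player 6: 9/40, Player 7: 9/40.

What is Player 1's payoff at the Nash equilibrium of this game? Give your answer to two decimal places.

84.54 dollars

Each unit j contributes comes back to j as 6.1 × (j's share), so j prefers to contribute only if that share exceeds 1/6.1 = 0.1639; otherwise keeping the unit dominates.
Player 5, Player 6 and Player 7 are above the threshold, contributing 58 each; the remaining 4 contribute 0. Total contributed: 174.
Player 1 keeps 58 and receives 6.1 × 174 × 1/40 = 26.54 from the restocking fund, for a payoff of 84.54.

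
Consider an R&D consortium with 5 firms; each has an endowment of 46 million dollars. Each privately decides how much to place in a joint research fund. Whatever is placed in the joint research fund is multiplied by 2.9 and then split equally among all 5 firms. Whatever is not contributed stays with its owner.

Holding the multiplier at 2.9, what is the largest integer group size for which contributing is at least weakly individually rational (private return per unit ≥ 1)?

Private return per unit is 2.9/(group size), which is ≥ 1 whenever the group size is ≤ 2.9.
The largest such integer is 2.

2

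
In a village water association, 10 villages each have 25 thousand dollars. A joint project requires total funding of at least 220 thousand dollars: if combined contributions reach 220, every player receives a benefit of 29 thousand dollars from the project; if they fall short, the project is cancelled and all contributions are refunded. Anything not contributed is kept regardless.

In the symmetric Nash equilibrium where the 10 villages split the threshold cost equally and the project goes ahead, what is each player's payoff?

32 thousand dollars

Equal share of the threshold: 220/10 = 22.
At this profile no one gains by cutting their contribution: any cut drops the total below 220, the project is cancelled, contributions are refunded, and the deviator ends with 25, which is less than 25 − 22 + 29 = 32. Contributing more than 22 just wastes the excess. So contributing exactly 22 is a best response.
Each player's payoff: 25 − 22 + 29 = 32.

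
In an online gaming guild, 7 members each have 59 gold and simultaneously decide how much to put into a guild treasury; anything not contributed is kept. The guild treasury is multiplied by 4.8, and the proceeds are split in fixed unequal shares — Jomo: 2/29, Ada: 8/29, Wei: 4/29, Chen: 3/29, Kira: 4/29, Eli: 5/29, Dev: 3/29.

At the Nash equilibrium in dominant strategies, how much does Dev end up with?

Player j's private return per contributed unit is 4.8 × (j's share). Contributing is weakly dominant for j when that share is at least 1/4.8 = 0.2083, and contributing 0 is dominant otherwise.
Only Ada (8/29) clears that bar, contributing 59; the remaining 6 contribute 0. Total contributed: 59.
Dev keeps 59 and receives 4.8 × 59 × 3/29 = 29.30 from the guild treasury, for a payoff of 88.30.

88.30 gold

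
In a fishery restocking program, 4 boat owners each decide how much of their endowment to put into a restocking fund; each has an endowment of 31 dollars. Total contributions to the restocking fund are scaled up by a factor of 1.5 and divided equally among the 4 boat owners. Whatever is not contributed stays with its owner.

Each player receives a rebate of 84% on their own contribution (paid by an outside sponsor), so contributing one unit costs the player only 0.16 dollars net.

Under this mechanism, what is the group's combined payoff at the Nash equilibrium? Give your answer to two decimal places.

The effective private return per unit is now (1.5/4) / 0.16 = 2.3438 > 1, so every player's dominant strategy flips to full contribution.
At the Nash equilibrium everyone contributes 31. Group total payoff = 4 × (31 × 0.84 + 1.5 × 31) = 290.16.

290.16 dollars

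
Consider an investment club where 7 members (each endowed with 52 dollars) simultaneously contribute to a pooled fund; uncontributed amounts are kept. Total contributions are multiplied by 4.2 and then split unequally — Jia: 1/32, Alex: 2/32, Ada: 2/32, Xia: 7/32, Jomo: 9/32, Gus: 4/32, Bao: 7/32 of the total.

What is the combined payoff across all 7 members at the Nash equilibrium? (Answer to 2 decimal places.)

Player j's private return per contributed unit is 4.2 × (j's share). Contributing is weakly dominant for j when that share is at least 1/4.2 = 0.2381, and contributing 0 is dominant otherwise.
Jomo alone (share 9/32) is above the threshold, contributing 52; the remaining 6 contribute 0. Total contributed: 52.
The pooled fund pays out 4.2 × 52 = 218.40 in total (split across the unequal shares, but the aggregate is all that matters for the group sum).
The 6 free-riders keep 52 each, adding 312. Group total = 312 + 218.40 = 530.40.

530.40 dollars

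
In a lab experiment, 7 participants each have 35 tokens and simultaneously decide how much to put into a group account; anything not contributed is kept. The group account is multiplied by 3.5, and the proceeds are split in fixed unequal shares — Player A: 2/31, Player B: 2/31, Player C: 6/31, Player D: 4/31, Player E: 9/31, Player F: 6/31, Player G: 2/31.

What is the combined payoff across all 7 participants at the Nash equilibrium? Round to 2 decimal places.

For player j, contributing a unit is worthwhile iff 3.5 × (j's share) ≥ 1, i.e. iff j's share is at least 0.2857.
Only Player E (9/31) clears that bar, contributing 35; the remaining 6 contribute 0. Total contributed: 35.
The group account pays out 3.5 × 35 = 122.50 in total (split across the unequal shares, but the aggregate is all that matters for the group sum).
The 6 free-riders keep 35 each, adding 210. Group total = 210 + 122.50 = 332.50.

332.50 tokens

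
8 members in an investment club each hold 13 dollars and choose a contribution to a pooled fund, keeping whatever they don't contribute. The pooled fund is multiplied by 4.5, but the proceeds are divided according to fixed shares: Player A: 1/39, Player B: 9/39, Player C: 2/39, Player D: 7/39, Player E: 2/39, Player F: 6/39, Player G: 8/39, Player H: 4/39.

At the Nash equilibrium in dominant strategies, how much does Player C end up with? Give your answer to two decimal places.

16.00 dollars

For player j, contributing a unit is worthwhile iff 4.5 × (j's share) ≥ 1, i.e. iff j's share is at least 0.2222.
The only share above 0.2222 is Player B's 9/39, contributing 13; the remaining 7 contribute 0. Total contributed: 13.
Player C keeps 13 and receives 4.5 × 13 × 2/39 = 3.00 from the pooled fund, for a payoff of 16.00.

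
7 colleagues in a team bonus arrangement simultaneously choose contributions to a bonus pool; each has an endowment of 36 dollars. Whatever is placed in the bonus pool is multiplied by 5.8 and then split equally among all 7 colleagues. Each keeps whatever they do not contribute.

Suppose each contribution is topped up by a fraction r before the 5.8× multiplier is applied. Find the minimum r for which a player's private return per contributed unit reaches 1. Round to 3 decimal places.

0.207

With matching at rate r, one contributed unit becomes (1 + r) in the bonus pool and returns 5.8 × (1 + r) / 7 to the contributor.
Setting this equal to 1: 1 + r = 7/5.8 = 1.2069.
So the minimum matching rate is r = 1.2069 − 1 = 0.207.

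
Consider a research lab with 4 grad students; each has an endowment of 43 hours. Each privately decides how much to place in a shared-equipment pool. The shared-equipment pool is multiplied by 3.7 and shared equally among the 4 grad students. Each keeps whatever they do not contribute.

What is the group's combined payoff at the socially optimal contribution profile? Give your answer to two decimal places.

Each contributed unit returns 3.700 to the group as a whole (0.9250 to each of 4 players), which exceeds 1, so the social optimum is full contribution: group total = 3.700 × 172 = 636.40.

636.40 hours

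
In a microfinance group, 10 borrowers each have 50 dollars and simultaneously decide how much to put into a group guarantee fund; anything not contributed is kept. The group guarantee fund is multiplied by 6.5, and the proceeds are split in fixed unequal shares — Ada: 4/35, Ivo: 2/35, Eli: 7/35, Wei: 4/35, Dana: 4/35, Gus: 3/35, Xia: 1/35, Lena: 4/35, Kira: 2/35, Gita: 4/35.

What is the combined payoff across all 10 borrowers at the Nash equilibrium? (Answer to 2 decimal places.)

Each unit j contributes comes back to j as 6.5 × (j's share), so j prefers to contribute only if that share exceeds 1/6.5 = 0.1538; otherwise keeping the unit dominates.
Only Eli (7/35) clears that bar, contributing 50; the remaining 9 contribute 0. Total contributed: 50.
The group guarantee fund pays out 6.5 × 50 = 325.00 in total (split across the unequal shares, but the aggregate is all that matters for the group sum).
The 9 free-riders keep 50 each, adding 450. Group total = 450 + 325.00 = 775.00.

775.00 dollars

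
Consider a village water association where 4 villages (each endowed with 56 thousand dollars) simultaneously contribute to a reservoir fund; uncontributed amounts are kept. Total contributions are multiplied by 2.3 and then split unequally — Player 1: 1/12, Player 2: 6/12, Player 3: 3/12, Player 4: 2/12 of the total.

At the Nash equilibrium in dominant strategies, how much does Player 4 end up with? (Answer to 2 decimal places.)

Player j's private return per contributed unit is 2.3 × (j's share). Contributing is weakly dominant for j when that share is at least 1/2.3 = 0.4348, and contributing 0 is dominant otherwise.
Player 2 alone (share 6/12) is above the threshold, contributing 56; the remaining 3 contribute 0. Total contributed: 56.
Player 4 keeps 56 and receives 2.3 × 56 × 2/12 = 21.47 from the reservoir fund, for a payoff of 77.47.

77.47 thousand dollars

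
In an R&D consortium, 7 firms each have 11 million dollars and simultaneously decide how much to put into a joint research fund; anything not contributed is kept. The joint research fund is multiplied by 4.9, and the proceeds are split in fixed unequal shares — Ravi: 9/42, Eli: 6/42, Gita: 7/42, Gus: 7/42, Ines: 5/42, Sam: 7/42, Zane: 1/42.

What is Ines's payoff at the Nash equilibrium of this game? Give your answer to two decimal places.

A player with share s gets back 4.9·s per unit contributed, so full contribution is dominant for anyone with s > 1/4.9 = 0.2041 and zero contribution is dominant for anyone below.
The only share above 0.2041 is Ravi's 9/42, contributing 11; the remaining 6 contribute 0. Total contributed: 11.
Ines keeps 11 and receives 4.9 × 11 × 5/42 = 6.42 from the joint research fund, for a payoff of 17.42.

17.42 million dollars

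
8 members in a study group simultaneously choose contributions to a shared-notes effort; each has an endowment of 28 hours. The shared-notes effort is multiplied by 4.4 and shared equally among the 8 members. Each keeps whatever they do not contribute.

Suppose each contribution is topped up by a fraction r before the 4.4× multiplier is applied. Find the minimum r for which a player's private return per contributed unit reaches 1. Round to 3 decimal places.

With matching at rate r, one contributed unit becomes (1 + r) in the shared-notes effort and returns 4.4 × (1 + r) / 8 to the contributor.
Setting this equal to 1: 1 + r = 8/4.4 = 1.8182.
So the minimum matching rate is r = 1.8182 − 1 = 0.818.

0.818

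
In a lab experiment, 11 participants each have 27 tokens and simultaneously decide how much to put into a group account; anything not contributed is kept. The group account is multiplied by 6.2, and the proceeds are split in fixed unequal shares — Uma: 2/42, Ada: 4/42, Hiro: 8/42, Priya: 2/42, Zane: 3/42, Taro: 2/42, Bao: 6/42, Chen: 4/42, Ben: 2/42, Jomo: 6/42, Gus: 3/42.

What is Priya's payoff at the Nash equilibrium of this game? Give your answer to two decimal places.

A player with share s gets back 6.2·s per unit contributed, so full contribution is dominant for anyone with s > 1/6.2 = 0.1613 and zero contribution is dominant for anyone below.
Hiro alone (share 8/42) is above the threshold, contributing 27; the remaining 10 contribute 0. Total contributed: 27.
Priya keeps 27 and receives 6.2 × 27 × 2/42 = 7.97 from the group account, for a payoff of 34.97.

34.97 tokens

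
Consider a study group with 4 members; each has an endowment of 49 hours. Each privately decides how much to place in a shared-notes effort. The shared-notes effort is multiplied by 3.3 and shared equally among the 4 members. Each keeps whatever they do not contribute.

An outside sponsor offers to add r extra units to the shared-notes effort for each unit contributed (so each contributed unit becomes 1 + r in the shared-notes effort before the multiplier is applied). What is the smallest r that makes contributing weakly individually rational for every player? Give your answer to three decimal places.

0.212

With matching at rate r, one contributed unit becomes (1 + r) in the shared-notes effort and returns 3.3 × (1 + r) / 4 to the contributor.
Setting this equal to 1: 1 + r = 4/3.3 = 1.2121.
So the minimum matching rate is r = 1.2121 − 1 = 0.212.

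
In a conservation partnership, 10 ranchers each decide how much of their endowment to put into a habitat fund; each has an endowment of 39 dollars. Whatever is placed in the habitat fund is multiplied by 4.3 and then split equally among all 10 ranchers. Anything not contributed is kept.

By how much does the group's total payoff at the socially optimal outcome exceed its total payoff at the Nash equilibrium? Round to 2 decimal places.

Each contributed unit returns 4.3/10 = 0.4300 to its contributor — below 1 — so contributing 0 is dominant for every player. At the Nash equilibrium everyone keeps their 39, and the group total is 10 × 39 = 390.
Each contributed unit returns 4.300 to the group as a whole (0.4300 to each of 10 players), which exceeds 1, so the social optimum is full contribution: group total = 4.300 × 390 = 1677.00.
Efficiency loss = 1677.00 − 390 = 1287.00.

1287.00 dollars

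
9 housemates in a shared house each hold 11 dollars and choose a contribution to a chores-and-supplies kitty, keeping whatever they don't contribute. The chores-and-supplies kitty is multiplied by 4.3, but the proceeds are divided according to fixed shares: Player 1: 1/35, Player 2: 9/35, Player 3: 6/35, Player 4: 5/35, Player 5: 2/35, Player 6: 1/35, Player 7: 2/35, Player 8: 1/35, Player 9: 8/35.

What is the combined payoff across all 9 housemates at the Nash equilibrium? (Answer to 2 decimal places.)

A player with share s gets back 4.3·s per unit contributed, so full contribution is dominant for anyone with s > 1/4.3 = 0.2326 and zero contribution is dominant for anyone below.
The only share above 0.2326 is Player 2's 9/35, contributing 11; the remaining 8 contribute 0. Total contributed: 11.
The chores-and-supplies kitty pays out 4.3 × 11 = 47.30 in total (split across the unequal shares, but the aggregate is all that matters for the group sum).
The 8 free-riders keep 11 each, adding 88. Group total = 88 + 47.30 = 135.30.

135.30 dollars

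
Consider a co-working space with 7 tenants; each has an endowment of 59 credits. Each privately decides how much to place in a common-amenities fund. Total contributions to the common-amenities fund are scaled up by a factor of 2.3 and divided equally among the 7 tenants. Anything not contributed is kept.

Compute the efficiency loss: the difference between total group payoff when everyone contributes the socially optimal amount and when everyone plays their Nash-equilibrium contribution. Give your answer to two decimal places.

536.90 credits

Each contributed unit returns 2.3/7 = 0.3286 to its contributor — below 1 — so contributing 0 is dominant for every player. At the Nash equilibrium everyone keeps their 59, and the group total is 7 × 59 = 413.
Each contributed unit returns 2.300 to the group as a whole (0.3286 to each of 7 players), which exceeds 1, so the social optimum is full contribution: group total = 2.300 × 413 = 949.90.
Efficiency loss = 949.90 − 413 = 536.90.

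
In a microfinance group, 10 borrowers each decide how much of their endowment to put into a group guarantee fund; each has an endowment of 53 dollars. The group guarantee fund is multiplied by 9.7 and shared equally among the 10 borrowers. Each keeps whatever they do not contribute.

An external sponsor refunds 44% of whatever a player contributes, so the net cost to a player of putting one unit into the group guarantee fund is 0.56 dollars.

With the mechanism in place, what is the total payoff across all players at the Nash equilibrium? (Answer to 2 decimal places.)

5374.20 dollars

With the mechanism, a contributed unit returns (9.7/10) / 0.56 = 1.7321 per unit of net cost to the contributor — now above 1 — so contributing fully is weakly dominant for every player.
At the Nash equilibrium everyone contributes 53. Group total payoff = 10 × (53 × 0.44 + 9.7 × 53) = 5374.20.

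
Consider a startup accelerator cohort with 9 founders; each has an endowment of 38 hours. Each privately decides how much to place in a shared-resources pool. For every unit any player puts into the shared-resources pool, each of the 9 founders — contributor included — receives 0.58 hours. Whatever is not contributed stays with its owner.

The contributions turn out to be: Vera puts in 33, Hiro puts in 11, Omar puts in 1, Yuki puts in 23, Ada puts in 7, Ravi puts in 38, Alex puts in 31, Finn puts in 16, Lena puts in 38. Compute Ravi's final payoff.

114.84 hours

Total contributed: 33 + 11 + 1 + 23 + 7 + 38 + 31 + 16 + 38 = 198.
Each receives 0.58 × 198 = 114.84 from the shared-resources pool.
Ravi keeps 38 − 38 = 0, so Ravi's payoff is 0 + 114.84 = 114.84.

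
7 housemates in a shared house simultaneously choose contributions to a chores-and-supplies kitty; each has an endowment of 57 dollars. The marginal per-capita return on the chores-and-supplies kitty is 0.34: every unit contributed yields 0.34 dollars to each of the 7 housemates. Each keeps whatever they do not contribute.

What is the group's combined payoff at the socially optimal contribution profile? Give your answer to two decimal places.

949.62 dollars

Each contributed unit returns 2.380 to the group as a whole (0.34 to each of 7 players), which exceeds 1, so the social optimum is full contribution: group total = 2.380 × 399 = 949.62.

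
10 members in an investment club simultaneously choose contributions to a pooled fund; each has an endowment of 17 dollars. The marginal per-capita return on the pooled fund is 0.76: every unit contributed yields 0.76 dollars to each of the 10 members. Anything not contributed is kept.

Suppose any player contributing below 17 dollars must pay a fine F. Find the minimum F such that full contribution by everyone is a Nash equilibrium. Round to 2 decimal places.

4.08 dollars

Given the others contribute fully, the best deviation is to contribute 0 (any partial contribution still incurs the fine and gives up units whose private return 0.76 is below 1).
Deviating from 17 to 0 saves 17 dollars but forfeits the deviator's share of the drop in the pooled fund: 0.76 × 17 = 12.92.
So the deviation gain is 17 − 12.92 = 4.08, and the fine must be at least 4.08 dollars to wipe it out.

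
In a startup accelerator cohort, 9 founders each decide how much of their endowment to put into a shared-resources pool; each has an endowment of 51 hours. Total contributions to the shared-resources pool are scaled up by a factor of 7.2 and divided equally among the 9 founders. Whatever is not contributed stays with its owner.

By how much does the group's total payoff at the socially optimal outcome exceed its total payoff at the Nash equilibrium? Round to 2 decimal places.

Each contributed unit returns 7.2/9 = 0.8000 to its contributor — below 1 — so contributing 0 is dominant for every player. At the Nash equilibrium everyone keeps their 51, and the group total is 9 × 51 = 459.
Each contributed unit returns 7.200 to the group as a whole (0.8000 to each of 9 players), which exceeds 1, so the social optimum is full contribution: group total = 7.200 × 459 = 3304.80.
Efficiency loss = 3304.80 − 459 = 2845.80.

2845.80 hours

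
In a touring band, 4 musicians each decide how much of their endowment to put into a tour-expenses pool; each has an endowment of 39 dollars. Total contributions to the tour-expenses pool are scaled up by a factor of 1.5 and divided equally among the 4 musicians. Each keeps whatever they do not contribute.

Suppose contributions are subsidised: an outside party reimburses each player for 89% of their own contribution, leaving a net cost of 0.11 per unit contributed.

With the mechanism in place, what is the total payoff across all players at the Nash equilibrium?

The effective private return per unit is now (1.5/4) / 0.11 = 3.4091 > 1, so every player's dominant strategy flips to full contribution.
At the Nash equilibrium everyone contributes 39. Group total payoff = 4 × (39 × 0.89 + 1.5 × 39) = 372.84.

372.84 dollars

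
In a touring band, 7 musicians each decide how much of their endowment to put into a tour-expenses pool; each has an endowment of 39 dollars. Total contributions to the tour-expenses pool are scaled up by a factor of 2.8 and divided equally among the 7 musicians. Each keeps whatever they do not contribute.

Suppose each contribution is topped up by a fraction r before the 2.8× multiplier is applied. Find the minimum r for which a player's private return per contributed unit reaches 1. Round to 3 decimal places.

1.500

With matching at rate r, one contributed unit becomes (1 + r) in the tour-expenses pool and returns 2.8 × (1 + r) / 7 to the contributor.
Setting this equal to 1: 1 + r = 7/2.8 = 2.5000.
So the minimum matching rate is r = 2.5000 − 1 = 1.500.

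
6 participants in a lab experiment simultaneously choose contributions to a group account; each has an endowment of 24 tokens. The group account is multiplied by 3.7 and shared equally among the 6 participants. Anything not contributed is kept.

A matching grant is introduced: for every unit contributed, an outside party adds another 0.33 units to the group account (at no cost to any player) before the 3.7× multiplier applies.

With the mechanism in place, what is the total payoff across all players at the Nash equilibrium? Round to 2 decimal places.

144.00 tokens

Even with the mechanism, each unit contributed returns only 3.7 × 1.33 / 6 = 0.8202 per unit of net cost, so contributing nothing is still dominant.
At the Nash equilibrium no one contributes; group total payoff = 6 × 24 = 144.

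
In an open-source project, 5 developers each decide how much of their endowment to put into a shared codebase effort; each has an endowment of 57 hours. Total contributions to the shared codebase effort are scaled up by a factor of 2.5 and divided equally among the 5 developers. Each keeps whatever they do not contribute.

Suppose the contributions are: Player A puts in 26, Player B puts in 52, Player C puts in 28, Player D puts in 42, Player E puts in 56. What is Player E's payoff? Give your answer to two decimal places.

103.00 hours

Total contributed: 26 + 52 + 28 + 42 + 56 = 204.
Each receives 2.5 × 204 / 5 = 102.00 from the shared codebase effort.
Player E keeps 57 − 56 = 1, so Player E's payoff is 1 + 102.00 = 103.00.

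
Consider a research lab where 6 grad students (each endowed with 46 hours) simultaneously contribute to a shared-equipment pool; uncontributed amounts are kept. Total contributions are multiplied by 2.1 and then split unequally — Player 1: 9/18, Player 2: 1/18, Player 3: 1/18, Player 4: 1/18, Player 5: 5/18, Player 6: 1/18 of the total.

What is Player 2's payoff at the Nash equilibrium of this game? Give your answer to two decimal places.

51.37 hours

A player with share s gets back 2.1·s per unit contributed, so full contribution is dominant for anyone with s > 1/2.1 = 0.4762 and zero contribution is dominant for anyone below.
The only share above 0.4762 is Player 1's 9/18, contributing 46; the remaining 5 contribute 0. Total contributed: 46.
Player 2 keeps 46 and receives 2.1 × 46 × 1/18 = 5.37 from the shared-equipment pool, for a payoff of 51.37.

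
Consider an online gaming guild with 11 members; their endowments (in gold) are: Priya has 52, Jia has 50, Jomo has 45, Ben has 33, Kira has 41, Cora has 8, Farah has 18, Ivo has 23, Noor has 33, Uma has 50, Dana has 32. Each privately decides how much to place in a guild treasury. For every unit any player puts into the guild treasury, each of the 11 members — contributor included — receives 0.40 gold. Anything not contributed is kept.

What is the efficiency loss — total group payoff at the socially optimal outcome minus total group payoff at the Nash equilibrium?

1309.00 gold

The private return per contributed unit is 0.40 < 1 for everyone, so the Nash equilibrium is zero contribution and the group total is Σ E_j = 52 + 50 + 45 + 33 + 41 + 8 + 18 + 23 + 33 + 50 + 32 = 385.
Each contributed unit returns 4.400 to the group, so the social optimum is full contribution by everyone: group total = 4.400 × 385 = 1694.00.
Efficiency loss = (4.400 − 1) × 385 = 1309.00.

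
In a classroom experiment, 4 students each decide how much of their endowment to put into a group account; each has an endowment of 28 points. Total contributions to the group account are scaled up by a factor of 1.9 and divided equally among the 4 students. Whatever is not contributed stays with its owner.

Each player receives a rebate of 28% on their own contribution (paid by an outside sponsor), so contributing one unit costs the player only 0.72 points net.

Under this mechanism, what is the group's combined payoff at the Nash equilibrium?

Even with the mechanism, each unit contributed returns only (1.9/4) / 0.72 = 0.6597 per unit of net cost, so contributing nothing is still dominant.
Everyone keeps their endowment and the group total is 4 × 28 = 112.

112.00 points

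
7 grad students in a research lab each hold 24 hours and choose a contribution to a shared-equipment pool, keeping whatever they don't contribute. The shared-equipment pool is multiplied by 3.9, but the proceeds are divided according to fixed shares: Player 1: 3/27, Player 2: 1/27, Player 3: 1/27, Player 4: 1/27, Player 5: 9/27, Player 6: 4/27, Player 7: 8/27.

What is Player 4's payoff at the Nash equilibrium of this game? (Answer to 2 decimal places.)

A player with share s gets back 3.9·s per unit contributed, so full contribution is dominant for anyone with s > 1/3.9 = 0.2564 and zero contribution is dominant for anyone below.
The shares above 0.2564 belong to Player 5 and Player 7, contributing 24 each; the remaining 5 contribute 0. Total contributed: 48.
Player 4 keeps 24 and receives 3.9 × 48 × 1/27 = 6.93 from the shared-equipment pool, for a payoff of 30.93.

30.93 hours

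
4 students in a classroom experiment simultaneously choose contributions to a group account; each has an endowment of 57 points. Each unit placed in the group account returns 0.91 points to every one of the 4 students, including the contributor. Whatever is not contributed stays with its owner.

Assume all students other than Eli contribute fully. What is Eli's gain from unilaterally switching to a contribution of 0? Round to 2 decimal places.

Switching from a contribution of 57 to 0 lets Eli keep an extra 57 points, but lowers the group account by 57, which costs Eli their own share of that drop: 0.91 × 57 = 51.87.
Net gain = 57 − 51.87 = 5.13. The private return per contributed unit (0.91) is below 1, so free-riding is indeed the best response regardless of what the others do.

5.13 points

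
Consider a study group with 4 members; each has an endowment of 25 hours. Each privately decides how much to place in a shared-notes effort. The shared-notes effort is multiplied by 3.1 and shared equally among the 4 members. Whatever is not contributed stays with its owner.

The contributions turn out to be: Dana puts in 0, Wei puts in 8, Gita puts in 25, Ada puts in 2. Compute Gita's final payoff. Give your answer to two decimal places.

27.13 hours

Total contributed: 0 + 8 + 25 + 2 = 35.
Each receives 3.1 × 35 / 4 = 27.13 from the shared-notes effort.
Gita keeps 25 − 25 = 0, so Gita's payoff is 0 + 27.13 = 27.13.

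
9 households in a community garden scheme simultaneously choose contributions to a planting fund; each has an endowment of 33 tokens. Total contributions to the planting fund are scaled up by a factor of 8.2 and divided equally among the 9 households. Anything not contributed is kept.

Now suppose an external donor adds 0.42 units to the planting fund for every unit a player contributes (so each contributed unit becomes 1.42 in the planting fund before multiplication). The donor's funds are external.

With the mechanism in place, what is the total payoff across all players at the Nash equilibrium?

3458.27 tokens

The effective private return per unit is now 8.2 × 1.42 / 9 = 1.2938 > 1, so every player's dominant strategy flips to full contribution.
At the Nash equilibrium everyone contributes 33. Group total payoff = 8.2 × 1.42 × 297 = 3458.27.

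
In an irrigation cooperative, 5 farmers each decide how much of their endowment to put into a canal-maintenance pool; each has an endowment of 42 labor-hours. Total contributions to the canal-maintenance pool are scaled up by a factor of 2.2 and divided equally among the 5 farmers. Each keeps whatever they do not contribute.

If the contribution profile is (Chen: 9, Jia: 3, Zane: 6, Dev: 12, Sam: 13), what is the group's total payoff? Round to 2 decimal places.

Total contributed: 9 + 3 + 6 + 12 + 13 = 43; total kept: 5 × 42 − 43 = 167.
The canal-maintenance pool pays out 2.2 × 43 = 94.60 in aggregate.
Group total = 167 + 94.60 = 261.60.

261.60 labor-hours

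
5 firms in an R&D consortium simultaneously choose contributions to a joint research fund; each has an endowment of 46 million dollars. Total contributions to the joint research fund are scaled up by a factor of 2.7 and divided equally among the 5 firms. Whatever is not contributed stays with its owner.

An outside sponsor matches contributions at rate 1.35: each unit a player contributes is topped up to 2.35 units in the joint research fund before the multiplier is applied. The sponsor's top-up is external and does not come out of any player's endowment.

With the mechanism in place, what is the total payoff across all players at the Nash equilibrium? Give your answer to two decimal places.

The effective private return per unit is now 2.7 × 2.35 / 5 = 1.2690 > 1, so every player's dominant strategy flips to full contribution.
At the Nash equilibrium everyone contributes 46. Group total payoff = 2.7 × 2.35 × 230 = 1459.35.

1459.35 million dollars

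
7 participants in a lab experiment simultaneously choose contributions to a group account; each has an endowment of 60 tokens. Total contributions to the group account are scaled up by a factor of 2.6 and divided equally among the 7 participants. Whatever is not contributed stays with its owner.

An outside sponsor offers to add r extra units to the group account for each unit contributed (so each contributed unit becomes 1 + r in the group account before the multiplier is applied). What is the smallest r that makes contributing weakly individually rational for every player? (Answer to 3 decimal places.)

1.692

With matching at rate r, one contributed unit becomes (1 + r) in the group account and returns 2.6 × (1 + r) / 7 to the contributor.
Setting this equal to 1: 1 + r = 7/2.6 = 2.6923.
So the minimum matching rate is r = 2.6923 − 1 = 1.692.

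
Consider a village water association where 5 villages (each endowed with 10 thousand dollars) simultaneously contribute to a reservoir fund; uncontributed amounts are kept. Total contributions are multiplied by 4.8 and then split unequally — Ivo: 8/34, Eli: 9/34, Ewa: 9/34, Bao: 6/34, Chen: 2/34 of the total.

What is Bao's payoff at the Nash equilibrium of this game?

A player with share s gets back 4.8·s per unit contributed, so full contribution is dominant for anyone with s > 1/4.8 = 0.2083 and zero contribution is dominant for anyone below.
Ivo, Eli and Ewa are above the threshold, contributing 10 each; the remaining 2 contribute 0. Total contributed: 30.
Bao keeps 10 and receives 4.8 × 30 × 6/34 = 25.41 from the reservoir fund, for a payoff of 35.41.

35.41 thousand dollars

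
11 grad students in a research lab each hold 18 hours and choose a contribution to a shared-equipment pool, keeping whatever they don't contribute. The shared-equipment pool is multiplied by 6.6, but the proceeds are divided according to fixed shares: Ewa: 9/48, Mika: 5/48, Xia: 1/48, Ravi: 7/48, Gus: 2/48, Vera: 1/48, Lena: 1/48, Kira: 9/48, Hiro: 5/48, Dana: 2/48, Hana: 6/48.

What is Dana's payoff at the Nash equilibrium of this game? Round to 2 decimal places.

27.90 hours

Player j's private return per contributed unit is 6.6 × (j's share). Contributing is weakly dominant for j when that share is at least 1/6.6 = 0.1515, and contributing 0 is dominant otherwise.
The shares above 0.1515 belong to Ewa and Kira, contributing 18 each; the remaining 9 contribute 0. Total contributed: 36.
Dana keeps 18 and receives 6.6 × 36 × 2/48 = 9.90 from the shared-equipment pool, for a payoff of 27.90.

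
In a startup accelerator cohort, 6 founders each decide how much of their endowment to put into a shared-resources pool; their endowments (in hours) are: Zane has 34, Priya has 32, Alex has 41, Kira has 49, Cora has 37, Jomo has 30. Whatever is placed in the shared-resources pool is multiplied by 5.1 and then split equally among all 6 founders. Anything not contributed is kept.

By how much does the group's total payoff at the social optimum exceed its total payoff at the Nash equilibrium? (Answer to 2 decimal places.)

914.30 hours

The private return per contributed unit is 5.1/6 = 0.8500 < 1 for every player regardless of endowment, so the Nash equilibrium is zero contribution and the group total is Σ E_j = 34 + 32 + 41 + 49 + 37 + 30 = 223.
Each contributed unit returns 5.100 to the group, so the social optimum is full contribution by everyone: group total = 5.100 × 223 = 1137.30.
Efficiency loss = (5.100 − 1) × 223 = 914.30.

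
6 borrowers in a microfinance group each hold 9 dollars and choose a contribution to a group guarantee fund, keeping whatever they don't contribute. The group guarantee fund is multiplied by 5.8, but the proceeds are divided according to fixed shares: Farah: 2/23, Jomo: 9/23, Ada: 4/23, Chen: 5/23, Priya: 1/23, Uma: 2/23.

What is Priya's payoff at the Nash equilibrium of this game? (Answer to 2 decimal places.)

For player j, contributing a unit is worthwhile iff 5.8 × (j's share) ≥ 1, i.e. iff j's share is at least 0.1724.
Jomo, Ada and Chen clear that bar, contributing 9 each; the remaining 3 contribute 0. Total contributed: 27.
Priya keeps 9 and receives 5.8 × 27 × 1/23 = 6.81 from the group guarantee fund, for a payoff of 15.81.

15.81 dollars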